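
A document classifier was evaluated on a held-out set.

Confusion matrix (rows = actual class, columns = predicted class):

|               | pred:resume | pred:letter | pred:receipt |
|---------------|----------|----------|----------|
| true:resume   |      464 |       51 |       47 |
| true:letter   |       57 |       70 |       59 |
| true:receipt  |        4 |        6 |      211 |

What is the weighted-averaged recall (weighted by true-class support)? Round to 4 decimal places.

0.7688

Per-class recall (TP/(TP+FN)):
  resume: TP=464, FN=51+47=98 → 464/562 = 0.82562
  letter: TP=70, FN=57+59=116 → 70/186 = 0.37634
  receipt: TP=211, FN=4+6=10 → 211/221 = 0.95475
Weighted-recall = Σ (supportᵢ/N)·recallᵢ with N=969: (562/969)·0.82562 + (186/969)·0.37634 + (221/969)·0.95475 = 0.7688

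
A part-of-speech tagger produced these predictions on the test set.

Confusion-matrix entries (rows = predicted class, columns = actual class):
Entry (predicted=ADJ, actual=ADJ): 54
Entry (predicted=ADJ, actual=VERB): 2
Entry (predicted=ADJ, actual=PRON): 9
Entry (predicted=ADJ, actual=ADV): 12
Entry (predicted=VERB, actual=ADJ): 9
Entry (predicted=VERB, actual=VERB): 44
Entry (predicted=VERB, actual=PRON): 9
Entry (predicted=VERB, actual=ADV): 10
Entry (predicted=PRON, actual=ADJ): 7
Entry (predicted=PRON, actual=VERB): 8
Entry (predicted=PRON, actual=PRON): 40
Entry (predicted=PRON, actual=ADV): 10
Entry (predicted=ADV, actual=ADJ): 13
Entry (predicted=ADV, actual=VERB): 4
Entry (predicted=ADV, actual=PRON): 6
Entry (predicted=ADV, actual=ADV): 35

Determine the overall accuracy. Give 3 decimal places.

0.636

Accuracy = trace / total = (54+44+40+35=173) / 272 = 173/272 = 0.636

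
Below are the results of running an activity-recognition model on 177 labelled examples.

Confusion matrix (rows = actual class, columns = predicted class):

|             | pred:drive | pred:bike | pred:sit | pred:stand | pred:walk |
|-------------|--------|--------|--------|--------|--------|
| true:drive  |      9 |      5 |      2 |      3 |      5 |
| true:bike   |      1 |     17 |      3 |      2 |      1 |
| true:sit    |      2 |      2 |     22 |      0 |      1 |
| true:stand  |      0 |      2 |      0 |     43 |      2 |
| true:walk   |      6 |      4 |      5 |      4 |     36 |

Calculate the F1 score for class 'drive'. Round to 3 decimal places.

One-vs-rest for 'drive': TP = diagonal; FP = other classes predicted 'drive'; FN = 'drive' predicted as other.
F1 score = 2·TP/(2·TP+FP+FN).
drive: TP=9, FP=1+2+0+6=9, FN=5+2+3+5=15 → 18/42 = 0.4286

0.429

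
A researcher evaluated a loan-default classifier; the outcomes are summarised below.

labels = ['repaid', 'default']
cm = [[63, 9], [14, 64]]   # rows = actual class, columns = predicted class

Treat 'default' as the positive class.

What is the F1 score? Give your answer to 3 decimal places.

0.848

Precision = TP/(TP+FP) = 64/73 = 0.8767
Recall = TP/(TP+FN) = 64/78 = 0.8205
F1 = 2·TP/(2·TP+FP+FN) = 128/151 = 0.848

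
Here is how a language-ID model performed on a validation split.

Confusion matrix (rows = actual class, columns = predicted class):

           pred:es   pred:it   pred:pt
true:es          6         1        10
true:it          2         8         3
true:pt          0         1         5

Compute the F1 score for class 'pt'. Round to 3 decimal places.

Take TP from the diagonal, FP from the rest of the 'pt' prediction marginal, FN from the rest of the 'pt' actual marginal.
F1 score = 2·TP/(2·TP+FP+FN).
pt: TP=5, FP=10+3=13, FN=0+1=1 → 10/24 = 0.4167

0.417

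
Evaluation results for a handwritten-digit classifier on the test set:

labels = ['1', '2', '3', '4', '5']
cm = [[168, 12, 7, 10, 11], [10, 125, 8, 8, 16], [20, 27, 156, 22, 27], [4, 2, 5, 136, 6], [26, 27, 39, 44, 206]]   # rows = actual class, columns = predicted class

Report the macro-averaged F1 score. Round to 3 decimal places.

0.708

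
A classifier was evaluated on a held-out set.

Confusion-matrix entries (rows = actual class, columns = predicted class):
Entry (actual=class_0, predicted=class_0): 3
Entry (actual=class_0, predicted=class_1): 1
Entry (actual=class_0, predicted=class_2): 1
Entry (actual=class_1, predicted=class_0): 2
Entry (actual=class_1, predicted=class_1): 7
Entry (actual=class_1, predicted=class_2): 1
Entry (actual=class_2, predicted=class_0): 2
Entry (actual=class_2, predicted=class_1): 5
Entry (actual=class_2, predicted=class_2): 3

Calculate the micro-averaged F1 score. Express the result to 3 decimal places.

Micro-averaging pools counts across classes: ΣTP=13, ΣFP=12, ΣFN=12.
Micro-F1 score = 2·TP/(2·TP+FP+FN) on pooled counts = 0.520 (equals overall accuracy in single-label multiclass).

0.520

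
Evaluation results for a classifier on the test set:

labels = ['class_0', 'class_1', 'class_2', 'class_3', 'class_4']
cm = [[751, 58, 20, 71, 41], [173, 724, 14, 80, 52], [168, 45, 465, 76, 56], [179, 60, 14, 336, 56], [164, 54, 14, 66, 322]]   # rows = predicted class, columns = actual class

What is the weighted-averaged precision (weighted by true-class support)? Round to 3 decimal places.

0.666

Per-class precision (TP/(TP+FP)):
  class_0: TP=751, FP=58+20+71+41=190 → 751/941 = 0.7981
  class_1: TP=724, FP=173+14+80+52=319 → 724/1043 = 0.6942
  class_2: TP=465, FP=168+45+76+56=345 → 465/810 = 0.5741
  class_3: TP=336, FP=179+60+14+56=309 → 336/645 = 0.5209
  class_4: TP=322, FP=164+54+14+66=298 → 322/620 = 0.5194
Weighted-precision = Σ (supportᵢ/N)·precisionᵢ with N=4059: (1435/4059)·0.7981 + (941/4059)·0.6942 + (527/4059)·0.5741 + (629/4059)·0.5209 + (527/4059)·0.5194 = 0.666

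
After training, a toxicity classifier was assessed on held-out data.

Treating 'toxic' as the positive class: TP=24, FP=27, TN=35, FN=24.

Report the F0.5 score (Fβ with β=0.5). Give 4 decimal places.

Fβ = (1+β²)·TP / ((1+β²)·TP + β²·FN + FP), with β²=1/4
= 1.25·24 / (1.25·24 + 0.25·24 + 27) = 0.4762

0.4762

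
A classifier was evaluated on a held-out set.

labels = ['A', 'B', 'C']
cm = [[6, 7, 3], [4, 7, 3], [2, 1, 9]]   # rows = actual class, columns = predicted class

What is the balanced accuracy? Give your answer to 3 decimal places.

0.542

Balanced accuracy = mean of per-class recall.
  A: recall = 6/16 = 0.3750
  B: recall = 7/14 = 0.5000
  C: recall = 9/12 = 0.7500
Mean = (0.3750 + 0.5000 + 0.7500) / 3 = 0.542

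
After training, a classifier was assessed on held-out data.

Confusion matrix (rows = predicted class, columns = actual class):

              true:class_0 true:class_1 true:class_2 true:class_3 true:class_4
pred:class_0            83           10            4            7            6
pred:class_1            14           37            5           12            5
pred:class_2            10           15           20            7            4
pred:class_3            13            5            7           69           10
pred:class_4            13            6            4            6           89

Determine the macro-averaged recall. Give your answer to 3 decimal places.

0.619

Per-class recall (TP/(TP+FN)):
  class_0: TP=83, FN=14+10+13+13=50 → 83/133 = 0.6241
  class_1: TP=37, FN=10+15+5+6=36 → 37/73 = 0.5068
  class_2: TP=20, FN=4+5+7+4=20 → 20/40 = 0.5000
  class_3: TP=69, FN=7+12+7+6=32 → 69/101 = 0.6832
  class_4: TP=89, FN=6+5+4+10=25 → 89/114 = 0.7807
Macro-recall = mean = (0.6241 + 0.5068 + 0.5000 + 0.6832 + 0.7807) / 5 = 0.619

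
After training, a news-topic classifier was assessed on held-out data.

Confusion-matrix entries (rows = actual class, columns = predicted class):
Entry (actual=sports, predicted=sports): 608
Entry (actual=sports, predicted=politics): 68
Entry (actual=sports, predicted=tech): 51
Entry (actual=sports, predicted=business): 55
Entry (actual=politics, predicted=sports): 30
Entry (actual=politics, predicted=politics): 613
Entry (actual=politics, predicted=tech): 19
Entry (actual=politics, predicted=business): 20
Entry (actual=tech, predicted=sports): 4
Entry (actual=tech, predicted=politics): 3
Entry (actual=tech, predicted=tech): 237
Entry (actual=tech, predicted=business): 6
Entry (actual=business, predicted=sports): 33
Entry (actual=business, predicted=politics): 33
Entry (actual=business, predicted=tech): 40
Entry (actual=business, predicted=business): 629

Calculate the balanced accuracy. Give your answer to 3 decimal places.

Balanced accuracy = mean of per-class recall.
  sports: recall = 608/782 = 0.7775
  politics: recall = 613/682 = 0.8988
  tech: recall = 237/250 = 0.9480
  business: recall = 629/735 = 0.8558
Mean = (0.7775 + 0.8988 + 0.9480 + 0.8558) / 4 = 0.870

0.870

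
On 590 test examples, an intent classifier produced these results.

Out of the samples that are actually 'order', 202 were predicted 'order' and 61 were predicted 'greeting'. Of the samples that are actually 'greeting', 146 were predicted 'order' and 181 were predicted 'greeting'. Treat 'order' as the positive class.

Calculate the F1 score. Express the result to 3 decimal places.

0.661

Precision = TP/(TP+FP) = 202/348 = 0.5805
Recall = TP/(TP+FN) = 202/263 = 0.7681
F1 = 2·TP/(2·TP+FP+FN) = 404/611 = 0.661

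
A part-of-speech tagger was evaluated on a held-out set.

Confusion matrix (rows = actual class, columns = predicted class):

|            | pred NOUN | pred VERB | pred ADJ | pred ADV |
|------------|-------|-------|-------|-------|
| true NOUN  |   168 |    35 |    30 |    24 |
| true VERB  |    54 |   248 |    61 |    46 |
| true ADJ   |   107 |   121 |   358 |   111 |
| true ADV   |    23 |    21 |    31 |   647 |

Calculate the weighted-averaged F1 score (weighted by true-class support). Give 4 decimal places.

Per-class F1 score (2·TP/(2·TP+FP+FN)):
  NOUN: TP=168, FP=54+107+23=184, FN=35+30+24=89 → 336/609 = 0.55172
  VERB: TP=248, FP=35+121+21=177, FN=54+61+46=161 → 496/834 = 0.59472
  ADJ: TP=358, FP=30+61+31=122, FN=107+121+111=339 → 716/1177 = 0.60833
  ADV: TP=647, FP=24+46+111=181, FN=23+21+31=75 → 1294/1550 = 0.83484
Weighted-F1 score = Σ (supportᵢ/N)·F1 scoreᵢ with N=2085: (257/2085)·0.55172 + (409/2085)·0.59472 + (697/2085)·0.60833 + (722/2085)·0.83484 = 0.6771

0.6771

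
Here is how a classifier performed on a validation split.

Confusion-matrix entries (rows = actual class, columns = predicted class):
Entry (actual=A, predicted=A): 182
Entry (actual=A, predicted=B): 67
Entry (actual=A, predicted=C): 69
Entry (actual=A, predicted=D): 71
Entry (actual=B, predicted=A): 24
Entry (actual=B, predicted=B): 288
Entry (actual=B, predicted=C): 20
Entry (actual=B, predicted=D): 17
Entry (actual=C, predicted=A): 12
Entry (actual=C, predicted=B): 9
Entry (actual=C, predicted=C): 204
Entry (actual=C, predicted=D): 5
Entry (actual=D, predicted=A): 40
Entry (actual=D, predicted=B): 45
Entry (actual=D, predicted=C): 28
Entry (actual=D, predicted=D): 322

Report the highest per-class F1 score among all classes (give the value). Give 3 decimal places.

Per-class F1 score (2·TP/(2·TP+FP+FN)):
  A: TP=182, FP=24+12+40=76, FN=67+69+71=207 → 364/647 = 0.5626
  B: TP=288, FP=67+9+45=121, FN=24+20+17=61 → 576/758 = 0.7599
  C: TP=204, FP=69+20+28=117, FN=12+9+5=26 → 408/551 = 0.7405
  D: TP=322, FP=71+17+5=93, FN=40+45+28=113 → 644/850 = 0.7576
Highest is class 'B' with F1 score = 0.760.

0.760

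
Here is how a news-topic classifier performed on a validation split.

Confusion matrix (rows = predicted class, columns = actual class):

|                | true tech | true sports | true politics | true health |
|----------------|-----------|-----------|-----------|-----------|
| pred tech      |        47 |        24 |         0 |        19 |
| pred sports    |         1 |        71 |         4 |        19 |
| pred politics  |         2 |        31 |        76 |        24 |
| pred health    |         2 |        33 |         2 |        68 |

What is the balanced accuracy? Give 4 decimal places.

Balanced accuracy = mean of per-class recall.
  tech: recall = 47/52 = 0.90385
  sports: recall = 71/159 = 0.44654
  politics: recall = 76/82 = 0.92683
  health: recall = 68/130 = 0.52308
Mean = (0.90385 + 0.44654 + 0.92683 + 0.52308) / 4 = 0.7001

0.7001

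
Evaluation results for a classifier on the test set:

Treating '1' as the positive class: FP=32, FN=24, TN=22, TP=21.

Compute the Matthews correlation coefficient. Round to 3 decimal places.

MCC = (TP·TN − FP·FN) / √((TP+FP)(TP+FN)(TN+FP)(TN+FN))
Numerator = 21·22 − 32·24 = -306
Denominator = √(53·45·54·46) = √5924340 = 2433.9967
MCC = -306 / 2433.9967 = -0.126

-0.126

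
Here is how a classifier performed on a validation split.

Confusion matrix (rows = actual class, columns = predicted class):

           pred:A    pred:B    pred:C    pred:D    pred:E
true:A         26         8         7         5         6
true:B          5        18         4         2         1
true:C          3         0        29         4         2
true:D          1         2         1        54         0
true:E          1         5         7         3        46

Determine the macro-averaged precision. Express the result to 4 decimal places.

0.7005

Per-class precision (TP/(TP+FP)):
  A: TP=26, FP=5+3+1+1=10 → 26/36 = 0.72222
  B: TP=18, FP=8+0+2+5=15 → 18/33 = 0.54545
  C: TP=29, FP=7+4+1+7=19 → 29/48 = 0.60417
  D: TP=54, FP=5+2+4+3=14 → 54/68 = 0.79412
  E: TP=46, FP=6+1+2+0=9 → 46/55 = 0.83636
Macro-precision = mean = (0.72222 + 0.54545 + 0.60417 + 0.79412 + 0.83636) / 5 = 0.7005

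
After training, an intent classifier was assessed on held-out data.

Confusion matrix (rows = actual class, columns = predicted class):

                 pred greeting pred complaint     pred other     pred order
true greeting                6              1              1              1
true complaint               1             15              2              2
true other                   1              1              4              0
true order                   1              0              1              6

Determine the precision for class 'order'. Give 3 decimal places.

One-vs-rest for 'order': TP = diagonal; FP = other classes predicted 'order'; FN = 'order' predicted as other.
precision = TP/(TP+FP).
order: TP=6, FP=1+2+0=3 → 6/9 = 0.6667

0.667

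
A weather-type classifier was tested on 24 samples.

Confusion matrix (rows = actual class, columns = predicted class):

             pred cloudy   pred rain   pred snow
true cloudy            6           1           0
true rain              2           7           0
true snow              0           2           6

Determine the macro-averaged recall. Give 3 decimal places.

Per-class recall (TP/(TP+FN)):
  cloudy: TP=6, FN=1+0=1 → 6/7 = 0.8571
  rain: TP=7, FN=2+0=2 → 7/9 = 0.7778
  snow: TP=6, FN=0+2=2 → 6/8 = 0.7500
Macro-recall = mean = (0.8571 + 0.7778 + 0.7500) / 3 = 0.795

0.795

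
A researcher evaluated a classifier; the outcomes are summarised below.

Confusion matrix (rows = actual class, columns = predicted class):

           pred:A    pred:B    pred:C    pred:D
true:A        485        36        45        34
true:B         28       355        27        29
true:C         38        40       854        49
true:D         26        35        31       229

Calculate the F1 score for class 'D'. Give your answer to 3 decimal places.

0.692

Treat 'D' as positive and all other classes as negative.
F1 score = 2·TP/(2·TP+FP+FN).
D: TP=229, FP=34+29+49=112, FN=26+35+31=92 → 458/662 = 0.6918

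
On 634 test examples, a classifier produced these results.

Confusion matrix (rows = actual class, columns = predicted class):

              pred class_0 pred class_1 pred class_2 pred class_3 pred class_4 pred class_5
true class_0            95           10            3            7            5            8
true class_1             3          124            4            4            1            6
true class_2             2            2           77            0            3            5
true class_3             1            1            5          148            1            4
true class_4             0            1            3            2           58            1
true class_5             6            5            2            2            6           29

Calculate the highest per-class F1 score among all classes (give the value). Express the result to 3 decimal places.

0.916

Per-class F1 score (2·TP/(2·TP+FP+FN)):
  class_0: TP=95, FP=3+2+1+0+6=12, FN=10+3+7+5+8=33 → 190/235 = 0.8085
  class_1: TP=124, FP=10+2+1+1+5=19, FN=3+4+4+1+6=18 → 248/285 = 0.8702
  class_2: TP=77, FP=3+4+5+3+2=17, FN=2+2+0+3+5=12 → 154/183 = 0.8415
  class_3: TP=148, FP=7+4+0+2+2=15, FN=1+1+5+1+4=12 → 296/323 = 0.9164
  class_4: TP=58, FP=5+1+3+1+6=16, FN=0+1+3+2+1=7 → 116/139 = 0.8345
  class_5: TP=29, FP=8+6+5+4+1=24, FN=6+5+2+2+6=21 → 58/103 = 0.5631
Highest is class 'class_3' with F1 score = 0.916.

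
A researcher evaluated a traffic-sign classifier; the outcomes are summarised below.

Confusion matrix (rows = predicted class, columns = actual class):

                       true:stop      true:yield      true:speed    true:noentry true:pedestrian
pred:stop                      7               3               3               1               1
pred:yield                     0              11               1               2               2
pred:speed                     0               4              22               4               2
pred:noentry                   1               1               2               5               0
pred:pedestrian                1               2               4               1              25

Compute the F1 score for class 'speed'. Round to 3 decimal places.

0.688

Take TP from the diagonal, FP from the rest of the 'speed' prediction marginal, FN from the rest of the 'speed' actual marginal.
F1 score = 2·TP/(2·TP+FP+FN).
speed: TP=22, FP=0+4+4+2=10, FN=3+1+2+4=10 → 44/64 = 0.6875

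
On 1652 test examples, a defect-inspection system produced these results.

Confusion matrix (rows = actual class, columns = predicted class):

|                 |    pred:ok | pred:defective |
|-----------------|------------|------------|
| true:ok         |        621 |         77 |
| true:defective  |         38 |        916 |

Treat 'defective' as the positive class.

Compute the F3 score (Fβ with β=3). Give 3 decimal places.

0.956

Fβ = (1+β²)·TP / ((1+β²)·TP + β²·FN + FP), with β²=9
= 10·916 / (10·916 + 9·38 + 77) = 0.956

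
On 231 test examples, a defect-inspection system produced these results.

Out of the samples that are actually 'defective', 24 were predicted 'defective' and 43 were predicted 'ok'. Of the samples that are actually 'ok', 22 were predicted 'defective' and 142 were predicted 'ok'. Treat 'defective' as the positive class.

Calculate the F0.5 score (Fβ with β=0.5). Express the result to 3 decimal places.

Fβ = (1+β²)·TP / ((1+β²)·TP + β²·FN + FP), with β²=1/4
= 1.25·24 / (1.25·24 + 0.25·43 + 22) = 0.478

0.478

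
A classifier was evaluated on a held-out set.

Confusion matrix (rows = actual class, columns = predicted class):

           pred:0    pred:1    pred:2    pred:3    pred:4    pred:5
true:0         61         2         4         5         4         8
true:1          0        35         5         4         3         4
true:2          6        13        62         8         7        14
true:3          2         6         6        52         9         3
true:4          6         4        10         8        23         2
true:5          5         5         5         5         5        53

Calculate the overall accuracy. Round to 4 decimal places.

Accuracy = trace / total = (61+35+62+52+23+53=286) / 454 = 286/454 = 0.6300

0.6300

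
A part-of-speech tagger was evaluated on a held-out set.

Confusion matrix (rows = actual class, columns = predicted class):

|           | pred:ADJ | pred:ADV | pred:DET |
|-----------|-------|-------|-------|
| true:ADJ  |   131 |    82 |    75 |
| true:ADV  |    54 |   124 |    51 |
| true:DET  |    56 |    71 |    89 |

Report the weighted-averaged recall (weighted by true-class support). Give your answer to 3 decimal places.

0.469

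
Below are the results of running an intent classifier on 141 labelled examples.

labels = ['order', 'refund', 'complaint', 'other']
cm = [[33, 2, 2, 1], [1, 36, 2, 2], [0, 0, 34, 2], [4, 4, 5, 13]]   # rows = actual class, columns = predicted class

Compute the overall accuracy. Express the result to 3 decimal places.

Accuracy = trace / total = (33+36+34+13=116) / 141 = 116/141 = 0.823

0.823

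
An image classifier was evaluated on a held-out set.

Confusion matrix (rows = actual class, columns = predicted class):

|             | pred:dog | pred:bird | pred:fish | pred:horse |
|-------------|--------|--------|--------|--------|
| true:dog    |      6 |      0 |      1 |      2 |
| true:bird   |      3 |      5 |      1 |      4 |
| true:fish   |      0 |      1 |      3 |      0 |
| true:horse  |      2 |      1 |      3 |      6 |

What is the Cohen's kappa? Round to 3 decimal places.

Observed agreement pₒ = trace/N = 20/38 = 0.5263
Expected agreement pₑ = Σ (rowᵢ·colᵢ)/N² = (9·11 + 13·7 + 4·8 + 12·12)/38² = 0.2535
κ = (pₒ − pₑ)/(1 − pₑ) = (0.5263 − 0.2535)/(1 − 0.2535) = 0.365

0.365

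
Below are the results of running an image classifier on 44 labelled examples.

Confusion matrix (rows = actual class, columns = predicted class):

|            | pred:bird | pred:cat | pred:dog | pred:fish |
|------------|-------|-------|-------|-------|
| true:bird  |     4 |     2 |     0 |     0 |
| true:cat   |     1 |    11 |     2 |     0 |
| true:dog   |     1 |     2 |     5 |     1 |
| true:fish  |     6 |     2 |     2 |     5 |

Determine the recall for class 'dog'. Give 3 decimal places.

One-vs-rest for 'dog': TP = diagonal; FP = other classes predicted 'dog'; FN = 'dog' predicted as other.
recall = TP/(TP+FN).
dog: TP=5, FN=1+2+1=4 → 5/9 = 0.5556

0.556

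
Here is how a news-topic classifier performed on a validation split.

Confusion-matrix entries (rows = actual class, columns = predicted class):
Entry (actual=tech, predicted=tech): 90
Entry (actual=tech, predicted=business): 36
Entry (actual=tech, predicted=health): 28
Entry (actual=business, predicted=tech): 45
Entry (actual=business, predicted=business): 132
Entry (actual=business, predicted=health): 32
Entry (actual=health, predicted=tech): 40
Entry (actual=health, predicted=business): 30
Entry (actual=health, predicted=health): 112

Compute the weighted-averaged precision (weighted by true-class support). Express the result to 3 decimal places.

Per-class precision (TP/(TP+FP)):
  tech: TP=90, FP=45+40=85 → 90/175 = 0.5143
  business: TP=132, FP=36+30=66 → 132/198 = 0.6667
  health: TP=112, FP=28+32=60 → 112/172 = 0.6512
Weighted-precision = Σ (supportᵢ/N)·precisionᵢ with N=545: (154/545)·0.5143 + (209/545)·0.6667 + (182/545)·0.6512 = 0.618

0.618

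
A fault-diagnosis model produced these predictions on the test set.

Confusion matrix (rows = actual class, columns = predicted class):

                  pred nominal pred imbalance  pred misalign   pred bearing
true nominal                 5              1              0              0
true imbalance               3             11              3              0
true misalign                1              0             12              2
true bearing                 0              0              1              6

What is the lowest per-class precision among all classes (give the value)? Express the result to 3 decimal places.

0.556

Per-class precision (TP/(TP+FP)):
  nominal: TP=5, FP=3+1+0=4 → 5/9 = 0.5556
  imbalance: TP=11, FP=1+0+0=1 → 11/12 = 0.9167
  misalign: TP=12, FP=0+3+1=4 → 12/16 = 0.7500
  bearing: TP=6, FP=0+0+2=2 → 6/8 = 0.7500
Lowest is class 'nominal' with precision = 0.556.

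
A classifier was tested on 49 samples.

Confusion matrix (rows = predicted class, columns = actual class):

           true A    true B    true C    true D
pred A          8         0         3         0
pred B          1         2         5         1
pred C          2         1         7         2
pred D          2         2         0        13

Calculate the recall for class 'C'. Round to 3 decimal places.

0.467

recall = TP/(TP+FN).
C: TP=7, FN=3+5+0=8 → 7/15 = 0.4667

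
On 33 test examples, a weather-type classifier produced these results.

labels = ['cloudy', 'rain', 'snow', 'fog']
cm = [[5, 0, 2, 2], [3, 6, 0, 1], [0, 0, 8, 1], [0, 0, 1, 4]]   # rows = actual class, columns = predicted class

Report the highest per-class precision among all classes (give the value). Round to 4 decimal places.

Per-class precision (TP/(TP+FP)):
  cloudy: TP=5, FP=3+0+0=3 → 5/8 = 0.62500
  rain: TP=6, FP=0+0+0=0 → 6/6 = 1.00000
  snow: TP=8, FP=2+0+1=3 → 8/11 = 0.72727
  fog: TP=4, FP=2+1+1=4 → 4/8 = 0.50000
Highest is class 'rain' with precision = 1.0000.

1.0000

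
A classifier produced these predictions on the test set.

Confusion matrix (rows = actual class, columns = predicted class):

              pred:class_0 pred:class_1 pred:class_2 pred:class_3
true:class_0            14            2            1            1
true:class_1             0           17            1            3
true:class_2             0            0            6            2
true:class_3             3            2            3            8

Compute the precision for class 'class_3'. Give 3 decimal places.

0.571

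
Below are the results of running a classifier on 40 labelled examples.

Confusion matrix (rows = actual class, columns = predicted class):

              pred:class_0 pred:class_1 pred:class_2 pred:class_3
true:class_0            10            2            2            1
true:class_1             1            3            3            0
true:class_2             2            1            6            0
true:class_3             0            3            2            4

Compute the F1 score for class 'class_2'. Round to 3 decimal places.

0.545

Take TP from the diagonal, FP from the rest of the 'class_2' prediction marginal, FN from the rest of the 'class_2' actual marginal.
F1 score = 2·TP/(2·TP+FP+FN).
class_2: TP=6, FP=2+3+2=7, FN=2+1+0=3 → 12/22 = 0.5455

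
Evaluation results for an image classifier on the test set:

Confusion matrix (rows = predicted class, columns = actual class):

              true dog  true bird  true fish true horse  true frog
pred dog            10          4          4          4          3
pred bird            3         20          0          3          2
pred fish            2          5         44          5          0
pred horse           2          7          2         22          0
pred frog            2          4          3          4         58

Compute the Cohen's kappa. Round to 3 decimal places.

0.642

Observed agreement pₒ = trace/N = 154/213 = 0.7230
Expected agreement pₑ = Σ (rowᵢ·colᵢ)/N² = (19·25 + 40·28 + 53·56 + 38·33 + 63·71)/213² = 0.2268
κ = (pₒ − pₑ)/(1 − pₑ) = (0.7230 − 0.2268)/(1 − 0.2268) = 0.642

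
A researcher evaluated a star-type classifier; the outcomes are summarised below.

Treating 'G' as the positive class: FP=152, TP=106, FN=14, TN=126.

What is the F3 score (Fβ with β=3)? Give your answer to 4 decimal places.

0.7922

Fβ = (1+β²)·TP / ((1+β²)·TP + β²·FN + FP), with β²=9
= 10·106 / (10·106 + 9·14 + 152) = 0.7922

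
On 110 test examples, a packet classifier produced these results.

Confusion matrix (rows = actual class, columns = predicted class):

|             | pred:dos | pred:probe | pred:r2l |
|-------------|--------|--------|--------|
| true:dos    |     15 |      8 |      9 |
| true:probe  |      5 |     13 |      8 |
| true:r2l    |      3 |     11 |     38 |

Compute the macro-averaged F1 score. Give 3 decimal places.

0.568

Per-class F1 score (2·TP/(2·TP+FP+FN)):
  dos: TP=15, FP=5+3=8, FN=8+9=17 → 30/55 = 0.5455
  probe: TP=13, FP=8+11=19, FN=5+8=13 → 26/58 = 0.4483
  r2l: TP=38, FP=9+8=17, FN=3+11=14 → 76/107 = 0.7103
Macro-F1 score = mean = (0.5455 + 0.4483 + 0.7103) / 3 = 0.568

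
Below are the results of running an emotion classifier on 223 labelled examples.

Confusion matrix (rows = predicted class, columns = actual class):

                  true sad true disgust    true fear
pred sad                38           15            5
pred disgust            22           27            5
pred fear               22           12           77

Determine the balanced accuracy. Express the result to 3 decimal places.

Balanced accuracy = mean of per-class recall.
  sad: recall = 38/82 = 0.4634
  disgust: recall = 27/54 = 0.5000
  fear: recall = 77/87 = 0.8851
Mean = (0.4634 + 0.5000 + 0.8851) / 3 = 0.616

0.616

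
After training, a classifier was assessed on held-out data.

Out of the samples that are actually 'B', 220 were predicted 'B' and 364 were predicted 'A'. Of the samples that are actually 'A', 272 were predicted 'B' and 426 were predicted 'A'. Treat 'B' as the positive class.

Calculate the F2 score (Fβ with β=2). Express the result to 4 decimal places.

0.3890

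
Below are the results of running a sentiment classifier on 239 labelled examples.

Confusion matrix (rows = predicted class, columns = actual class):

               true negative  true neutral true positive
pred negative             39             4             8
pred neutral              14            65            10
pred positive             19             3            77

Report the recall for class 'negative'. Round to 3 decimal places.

Take TP from the diagonal, FP from the rest of the 'negative' prediction marginal, FN from the rest of the 'negative' actual marginal.
recall = TP/(TP+FN).
negative: TP=39, FN=14+19=33 → 39/72 = 0.5417

0.542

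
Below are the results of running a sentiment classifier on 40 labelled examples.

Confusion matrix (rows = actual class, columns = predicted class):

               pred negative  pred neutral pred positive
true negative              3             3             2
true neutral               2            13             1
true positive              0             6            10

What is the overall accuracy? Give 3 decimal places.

Accuracy = trace / total = (3+13+10=26) / 40 = 26/40 = 0.650

0.650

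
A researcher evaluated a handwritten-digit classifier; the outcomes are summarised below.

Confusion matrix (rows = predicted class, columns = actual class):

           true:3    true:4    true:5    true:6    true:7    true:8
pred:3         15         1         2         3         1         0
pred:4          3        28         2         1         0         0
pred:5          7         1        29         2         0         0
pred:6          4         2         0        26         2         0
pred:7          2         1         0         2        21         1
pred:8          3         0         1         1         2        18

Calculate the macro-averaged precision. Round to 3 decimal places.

0.752

Per-class precision (TP/(TP+FP)):
  3: TP=15, FP=1+2+3+1+0=7 → 15/22 = 0.6818
  4: TP=28, FP=3+2+1+0+0=6 → 28/34 = 0.8235
  5: TP=29, FP=7+1+2+0+0=10 → 29/39 = 0.7436
  6: TP=26, FP=4+2+0+2+0=8 → 26/34 = 0.7647
  7: TP=21, FP=2+1+0+2+1=6 → 21/27 = 0.7778
  8: TP=18, FP=3+0+1+1+2=7 → 18/25 = 0.7200
Macro-precision = mean = (0.6818 + 0.8235 + 0.7436 + 0.7647 + 0.7778 + 0.7200) / 6 = 0.752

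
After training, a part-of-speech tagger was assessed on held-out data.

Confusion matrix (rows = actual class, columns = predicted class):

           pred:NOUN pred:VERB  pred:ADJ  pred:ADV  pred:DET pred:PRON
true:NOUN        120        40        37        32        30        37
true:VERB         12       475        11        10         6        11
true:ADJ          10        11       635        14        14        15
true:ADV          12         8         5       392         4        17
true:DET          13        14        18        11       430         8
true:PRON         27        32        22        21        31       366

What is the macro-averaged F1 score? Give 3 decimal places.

Per-class F1 score (2·TP/(2·TP+FP+FN)):
  NOUN: TP=120, FP=12+10+12+13+27=74, FN=40+37+32+30+37=176 → 240/490 = 0.4898
  VERB: TP=475, FP=40+11+8+14+32=105, FN=12+11+10+6+11=50 → 950/1105 = 0.8597
  ADJ: TP=635, FP=37+11+5+18+22=93, FN=10+11+14+14+15=64 → 1270/1427 = 0.8900
  ADV: TP=392, FP=32+10+14+11+21=88, FN=12+8+5+4+17=46 → 784/918 = 0.8540
  DET: TP=430, FP=30+6+14+4+31=85, FN=13+14+18+11+8=64 → 860/1009 = 0.8523
  PRON: TP=366, FP=37+11+15+17+8=88, FN=27+32+22+21+31=133 → 732/953 = 0.7681
Macro-F1 score = mean = (0.4898 + 0.8597 + 0.8900 + 0.8540 + 0.8523 + 0.7681) / 6 = 0.786

0.786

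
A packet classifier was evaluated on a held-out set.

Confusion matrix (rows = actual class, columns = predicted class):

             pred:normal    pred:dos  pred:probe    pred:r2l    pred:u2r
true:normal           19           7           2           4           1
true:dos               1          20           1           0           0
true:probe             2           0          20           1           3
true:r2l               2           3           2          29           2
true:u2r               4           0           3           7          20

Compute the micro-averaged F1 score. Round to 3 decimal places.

Micro-averaging pools counts across classes: ΣTP=108, ΣFP=45, ΣFN=45.
Micro-F1 score = 2·TP/(2·TP+FP+FN) on pooled counts = 0.706 (equals overall accuracy in single-label multiclass).

0.706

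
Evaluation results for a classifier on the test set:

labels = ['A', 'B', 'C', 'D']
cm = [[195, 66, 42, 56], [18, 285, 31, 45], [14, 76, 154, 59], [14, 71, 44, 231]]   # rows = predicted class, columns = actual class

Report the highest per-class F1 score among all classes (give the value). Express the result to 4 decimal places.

0.6500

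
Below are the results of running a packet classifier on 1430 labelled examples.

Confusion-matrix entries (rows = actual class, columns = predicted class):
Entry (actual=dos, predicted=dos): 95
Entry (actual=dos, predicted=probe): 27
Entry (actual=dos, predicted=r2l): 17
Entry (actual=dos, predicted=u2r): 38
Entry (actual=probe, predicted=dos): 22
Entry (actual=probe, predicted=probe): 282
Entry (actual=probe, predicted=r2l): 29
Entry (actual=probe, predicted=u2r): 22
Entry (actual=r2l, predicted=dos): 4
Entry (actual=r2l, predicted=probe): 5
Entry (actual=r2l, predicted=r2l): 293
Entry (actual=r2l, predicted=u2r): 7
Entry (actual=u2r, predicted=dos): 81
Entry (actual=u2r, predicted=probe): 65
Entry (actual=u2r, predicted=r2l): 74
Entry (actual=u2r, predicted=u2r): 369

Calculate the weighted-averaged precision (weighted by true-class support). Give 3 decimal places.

Per-class precision (TP/(TP+FP)):
  dos: TP=95, FP=22+4+81=107 → 95/202 = 0.4703
  probe: TP=282, FP=27+5+65=97 → 282/379 = 0.7441
  r2l: TP=293, FP=17+29+74=120 → 293/413 = 0.7094
  u2r: TP=369, FP=38+22+7=67 → 369/436 = 0.8463
Weighted-precision = Σ (supportᵢ/N)·precisionᵢ with N=1430: (177/1430)·0.4703 + (355/1430)·0.7441 + (309/1430)·0.7094 + (589/1430)·0.8463 = 0.745

0.745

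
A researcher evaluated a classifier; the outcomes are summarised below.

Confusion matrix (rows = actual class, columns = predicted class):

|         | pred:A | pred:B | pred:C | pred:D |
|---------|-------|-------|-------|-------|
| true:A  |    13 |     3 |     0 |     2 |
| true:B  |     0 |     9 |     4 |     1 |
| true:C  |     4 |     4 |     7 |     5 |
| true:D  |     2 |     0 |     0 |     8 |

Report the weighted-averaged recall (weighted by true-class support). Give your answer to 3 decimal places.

Per-class recall (TP/(TP+FN)):
  A: TP=13, FN=3+0+2=5 → 13/18 = 0.7222
  B: TP=9, FN=0+4+1=5 → 9/14 = 0.6429
  C: TP=7, FN=4+4+5=13 → 7/20 = 0.3500
  D: TP=8, FN=2+0+0=2 → 8/10 = 0.8000
Weighted-recall = Σ (supportᵢ/N)·recallᵢ with N=62: (18/62)·0.7222 + (14/62)·0.6429 + (20/62)·0.3500 + (10/62)·0.8000 = 0.597

0.597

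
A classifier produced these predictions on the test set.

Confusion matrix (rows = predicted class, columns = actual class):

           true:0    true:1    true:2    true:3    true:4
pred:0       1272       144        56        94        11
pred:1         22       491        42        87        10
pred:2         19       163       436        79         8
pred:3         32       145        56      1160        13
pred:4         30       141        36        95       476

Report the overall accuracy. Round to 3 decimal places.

0.749

Accuracy = trace / total = (1272+491+436+1160+476=3835) / 5118 = 3835/5118 = 0.749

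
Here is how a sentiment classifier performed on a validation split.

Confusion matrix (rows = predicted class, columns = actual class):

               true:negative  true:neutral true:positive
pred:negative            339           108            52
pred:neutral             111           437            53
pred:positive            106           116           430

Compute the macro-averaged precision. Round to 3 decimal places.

Per-class precision (TP/(TP+FP)):
  negative: TP=339, FP=108+52=160 → 339/499 = 0.6794
  neutral: TP=437, FP=111+53=164 → 437/601 = 0.7271
  positive: TP=430, FP=106+116=222 → 430/652 = 0.6595
Macro-precision = mean = (0.6794 + 0.7271 + 0.6595) / 3 = 0.689

0.689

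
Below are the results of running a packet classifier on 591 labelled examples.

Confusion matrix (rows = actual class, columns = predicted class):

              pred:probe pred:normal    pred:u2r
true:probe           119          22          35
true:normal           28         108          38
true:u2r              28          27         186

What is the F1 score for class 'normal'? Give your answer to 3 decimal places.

F1 score = 2·TP/(2·TP+FP+FN).
normal: TP=108, FP=22+27=49, FN=28+38=66 → 216/331 = 0.6526

0.653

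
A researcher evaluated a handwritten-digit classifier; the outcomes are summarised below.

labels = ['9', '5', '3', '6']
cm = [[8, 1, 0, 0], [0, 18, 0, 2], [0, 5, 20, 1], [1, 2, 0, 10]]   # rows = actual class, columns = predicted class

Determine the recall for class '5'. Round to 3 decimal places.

0.900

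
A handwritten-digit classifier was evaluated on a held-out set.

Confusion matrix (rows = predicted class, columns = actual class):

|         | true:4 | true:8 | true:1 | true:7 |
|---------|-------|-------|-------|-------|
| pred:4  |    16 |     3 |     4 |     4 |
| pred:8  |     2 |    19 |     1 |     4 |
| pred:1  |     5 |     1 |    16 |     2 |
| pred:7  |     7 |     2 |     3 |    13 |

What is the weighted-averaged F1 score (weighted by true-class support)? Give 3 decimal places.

0.627

Per-class F1 score (2·TP/(2·TP+FP+FN)):
  4: TP=16, FP=3+4+4=11, FN=2+5+7=14 → 32/57 = 0.5614
  8: TP=19, FP=2+1+4=7, FN=3+1+2=6 → 38/51 = 0.7451
  1: TP=16, FP=5+1+2=8, FN=4+1+3=8 → 32/48 = 0.6667
  7: TP=13, FP=7+2+3=12, FN=4+4+2=10 → 26/48 = 0.5417
Weighted-F1 score = Σ (supportᵢ/N)·F1 scoreᵢ with N=102: (30/102)·0.5614 + (25/102)·0.7451 + (24/102)·0.6667 + (23/102)·0.5417 = 0.627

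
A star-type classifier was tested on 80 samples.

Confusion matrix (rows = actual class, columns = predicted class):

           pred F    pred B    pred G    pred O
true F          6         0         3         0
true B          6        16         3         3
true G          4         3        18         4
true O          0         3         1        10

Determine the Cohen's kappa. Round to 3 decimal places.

Observed agreement pₒ = trace/N = 50/80 = 0.6250
Expected agreement pₑ = Σ (rowᵢ·colᵢ)/N² = (9·16 + 28·22 + 29·25 + 14·17)/80² = 0.2692
κ = (pₒ − pₑ)/(1 − pₑ) = (0.6250 − 0.2692)/(1 − 0.2692) = 0.487

0.487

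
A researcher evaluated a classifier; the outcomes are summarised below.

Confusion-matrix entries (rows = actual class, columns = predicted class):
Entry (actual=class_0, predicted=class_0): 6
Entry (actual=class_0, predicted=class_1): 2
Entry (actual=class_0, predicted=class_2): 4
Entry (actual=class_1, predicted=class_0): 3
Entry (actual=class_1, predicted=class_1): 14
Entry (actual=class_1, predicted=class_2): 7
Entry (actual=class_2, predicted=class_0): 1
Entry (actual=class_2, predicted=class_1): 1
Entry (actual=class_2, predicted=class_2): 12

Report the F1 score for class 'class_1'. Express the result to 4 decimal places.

0.6829

Treat 'class_1' as positive and all other classes as negative.
F1 score = 2·TP/(2·TP+FP+FN).
class_1: TP=14, FP=2+1=3, FN=3+7=10 → 28/41 = 0.68293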